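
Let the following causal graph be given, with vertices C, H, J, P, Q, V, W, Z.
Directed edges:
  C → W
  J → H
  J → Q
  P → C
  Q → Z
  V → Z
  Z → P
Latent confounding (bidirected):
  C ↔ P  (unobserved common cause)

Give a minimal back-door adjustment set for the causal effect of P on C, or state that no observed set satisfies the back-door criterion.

desc(P)\{P}={C,W}; candidates ⊆ {H,J,Q,V,Z}.
P↔C: latent back-door arc(s) into P.
size 0: {}; under {} P still reaches {C,H,J,Q,V,W,Z} ∋ C.
size 1: {H}, {J}, {Q} …(+2); under {H} P still reaches {C,J,Q,V,W,Z} ∋ C.
size 2: {H,J}, {H,Q}, {H,V} …(+7); under {H,J} P still reaches {C,Q,V,W,Z} ∋ C.
P↔C cannot be blocked by any observed set — no back-door set.

P→C: no observed back-door set.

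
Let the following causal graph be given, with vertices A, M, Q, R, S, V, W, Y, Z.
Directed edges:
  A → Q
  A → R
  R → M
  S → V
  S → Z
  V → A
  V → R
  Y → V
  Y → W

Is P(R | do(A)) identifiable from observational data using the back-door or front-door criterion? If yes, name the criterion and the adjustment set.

P(R|do(A)): backdoor, adjust for {V}.

desc(A)\{A}={M,Q,R}; candidates ⊆ {S,V,W,Y,Z}.
size 0: {}; under {} A still reaches {M,R,S,V,W,Y,Z} ∋ R.
{V}: A⊥R given {V} in G with A→· removed — back-door holds.
P(R|do(A)) = Σ_{V} P(R|A,V)·P(V).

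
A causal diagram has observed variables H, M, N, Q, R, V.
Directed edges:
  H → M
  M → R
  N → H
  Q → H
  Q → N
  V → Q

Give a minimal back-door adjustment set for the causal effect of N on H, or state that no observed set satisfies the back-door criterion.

desc(N)\{N}={H,M,R}; candidates ⊆ {Q,V}.
size 0: {}; under {} N still reaches {H,M,Q,R,V} ∋ H.
{Q}: N⊥H given {Q} in G with N→· removed — back-door holds.

N→H: minimal back-door set {Q}.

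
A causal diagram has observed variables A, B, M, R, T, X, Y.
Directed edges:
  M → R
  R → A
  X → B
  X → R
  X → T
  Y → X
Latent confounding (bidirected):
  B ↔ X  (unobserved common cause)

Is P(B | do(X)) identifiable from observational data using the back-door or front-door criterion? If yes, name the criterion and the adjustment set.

desc(X)\{X}={A,B,R,T}; candidates ⊆ {M,Y}.
X↔B: latent back-door arc(s) into X.
size 0: {}; under {} X still reaches {B,Y} ∋ B.
size 1: {M}, {Y}; under {M} X still reaches {B,Y} ∋ B.
size 2: {M,Y}; under {M,Y} X still reaches {B} ∋ B.
X↔B cannot be blocked by any observed set — no back-door set.
No mediator lies on a directed X→…→B path.
Neither criterion identifies P(B|do(X)) in this graph.

P(B|do(X)): not identifiable (no BD/FD set).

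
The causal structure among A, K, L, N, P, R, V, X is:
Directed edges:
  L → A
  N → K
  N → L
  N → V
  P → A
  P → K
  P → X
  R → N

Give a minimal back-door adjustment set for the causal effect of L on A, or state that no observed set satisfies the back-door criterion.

desc(L)\{L}={A}; candidates ⊆ {K,N,P,R,V,X}.
∅: L⊥A given ∅ in G with L→· removed — back-door holds.

L→A: minimal back-door set ∅.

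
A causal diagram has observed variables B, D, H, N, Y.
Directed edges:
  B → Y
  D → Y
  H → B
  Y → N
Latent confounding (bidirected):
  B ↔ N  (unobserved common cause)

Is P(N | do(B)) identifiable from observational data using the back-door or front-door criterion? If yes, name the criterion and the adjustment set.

P(N|do(B)): frontdoor, adjust for {Y}.

desc(B)\{B}={N,Y}; candidates ⊆ {D,H}.
B↔N: latent back-door arc(s) into B.
size 0: {}; under {} B still reaches {H,N} ∋ N.
size 1: {D}, {H}; under {D} B still reaches {H,N} ∋ N.
size 2: {D,H}; under {D,H} B still reaches {N} ∋ N.
B↔N cannot be blocked by any observed set — no back-door set.
{Y}: (i) intercepts every directed B→N path; (ii) no back-door B→{Y}; (iii) {B} blocks every back-door {Y}→N. Front-door holds.
P(N|do(B)) = Σ_{Y} P(Y|B) Σ_{B'} P(N|Y,B')P(B').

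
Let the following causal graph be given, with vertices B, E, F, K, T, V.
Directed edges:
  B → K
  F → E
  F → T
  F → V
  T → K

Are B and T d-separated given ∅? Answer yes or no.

Yes — B ⊥ T | ∅.

Bayes-Ball from B | ∅ reaches {K}.
T ∉ reach(B|∅) ⇒ B ⊥ T | ∅.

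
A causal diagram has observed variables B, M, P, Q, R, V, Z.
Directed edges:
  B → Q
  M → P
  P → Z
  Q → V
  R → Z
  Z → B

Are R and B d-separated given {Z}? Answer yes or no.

Bayes-Ball from R | {Z} reaches {M,P}.
B ∉ reach(R|{Z}) ⇒ R ⊥ B | {Z}.

Yes — R ⊥ B | {Z}.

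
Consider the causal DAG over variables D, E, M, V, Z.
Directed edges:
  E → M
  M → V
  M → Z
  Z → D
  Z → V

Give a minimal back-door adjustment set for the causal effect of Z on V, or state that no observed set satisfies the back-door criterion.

Z→V: minimal back-door set {M}.

desc(Z)\{Z}={D,V}; candidates ⊆ {E,M}.
size 0: {}; under {} Z still reaches {E,M,V} ∋ V.
{M}: Z⊥V given {M} in G with Z→· removed — back-door holds.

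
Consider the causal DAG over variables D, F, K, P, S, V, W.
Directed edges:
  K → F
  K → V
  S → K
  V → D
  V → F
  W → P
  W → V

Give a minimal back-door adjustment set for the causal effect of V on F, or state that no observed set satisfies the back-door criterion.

V→F: minimal back-door set {K}.

desc(V)\{V}={D,F}; candidates ⊆ {K,P,S,W}.
size 0: {}; under {} V still reaches {F,K,P,S,W} ∋ F.
{K}: V⊥F given {K} in G with V→· removed — back-door holds.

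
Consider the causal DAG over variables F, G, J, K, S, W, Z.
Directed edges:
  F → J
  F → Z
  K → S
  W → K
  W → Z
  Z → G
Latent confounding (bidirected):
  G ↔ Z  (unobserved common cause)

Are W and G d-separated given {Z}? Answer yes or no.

No — W and G are d-connected given {Z}.

Bayes-Ball from W | {Z} reaches {F,G,J,K,S}.
G ∈ reach(W|{Z}) ⇒ W ⊥̸ G | {Z}.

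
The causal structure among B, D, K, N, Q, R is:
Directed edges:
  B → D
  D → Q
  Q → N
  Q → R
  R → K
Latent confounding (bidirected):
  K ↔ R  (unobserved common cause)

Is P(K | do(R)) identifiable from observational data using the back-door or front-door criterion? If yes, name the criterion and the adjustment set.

desc(R)\{R}={K}; candidates ⊆ {B,D,N,Q}.
R↔K: latent back-door arc(s) into R.
size 0: {}; under {} R still reaches {B,D,K,N,Q} ∋ K.
size 1: {B}, {D}, {N} …(+1); under {B} R still reaches {D,K,N,Q} ∋ K.
size 2: {B,D}, {B,N}, {B,Q} …(+3); under {B,D} R still reaches {K,N,Q} ∋ K.
R↔K cannot be blocked by any observed set — no back-door set.
No mediator lies on a directed R→…→K path.
Neither criterion identifies P(K|do(R)) in this graph.

P(K|do(R)): not identifiable (no BD/FD set).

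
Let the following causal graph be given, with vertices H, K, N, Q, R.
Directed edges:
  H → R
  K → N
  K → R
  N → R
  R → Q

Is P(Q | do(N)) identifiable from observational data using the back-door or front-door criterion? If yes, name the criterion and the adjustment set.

P(Q|do(N)): backdoor, adjust for {K}.

desc(N)\{N}={Q,R}; candidates ⊆ {H,K}.
size 0: {}; under {} N still reaches {K,Q,R} ∋ Q.
{K}: N⊥Q given {K} in G with N→· removed — back-door holds.
P(Q|do(N)) = Σ_{K} P(Q|N,K)·P(K).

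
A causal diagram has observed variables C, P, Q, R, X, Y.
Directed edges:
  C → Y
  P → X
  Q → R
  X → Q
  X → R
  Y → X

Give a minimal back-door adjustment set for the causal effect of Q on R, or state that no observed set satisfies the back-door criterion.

Q→R: minimal back-door set {X}.

desc(Q)\{Q}={R}; candidates ⊆ {C,P,X,Y}.
size 0: {}; under {} Q still reaches {C,P,R,X,Y} ∋ R.
{X}: Q⊥R given {X} in G with Q→· removed — back-door holds.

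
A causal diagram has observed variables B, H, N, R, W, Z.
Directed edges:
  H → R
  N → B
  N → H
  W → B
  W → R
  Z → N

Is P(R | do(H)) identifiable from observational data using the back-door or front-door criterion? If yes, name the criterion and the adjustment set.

P(R|do(H)): backdoor, adjust for ∅.

desc(H)\{H}={R}; candidates ⊆ {B,N,W,Z}.
∅: H⊥R given ∅ in G with H→· removed — back-door holds.
P(R|do(H)) = P(R|H) — no adjustment needed.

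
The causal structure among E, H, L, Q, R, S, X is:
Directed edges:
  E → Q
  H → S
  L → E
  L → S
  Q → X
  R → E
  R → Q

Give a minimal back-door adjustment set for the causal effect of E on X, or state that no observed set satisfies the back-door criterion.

E→X: minimal back-door set {R}.

desc(E)\{E}={Q,X}; candidates ⊆ {H,L,R,S}.
size 0: {}; under {} E still reaches {L,Q,R,S,X} ∋ X.
{R}: E⊥X given {R} in G with E→· removed — back-door holds.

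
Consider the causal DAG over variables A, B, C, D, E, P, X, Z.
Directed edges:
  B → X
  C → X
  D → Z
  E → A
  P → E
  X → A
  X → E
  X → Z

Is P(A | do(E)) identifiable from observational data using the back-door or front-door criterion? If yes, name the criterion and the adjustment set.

desc(E)\{E}={A}; candidates ⊆ {B,C,D,P,X,Z}.
size 0: {}; under {} E still reaches {A,B,C,P,X,Z} ∋ A.
{X}: E⊥A given {X} in G with E→· removed — back-door holds.
P(A|do(E)) = Σ_{X} P(A|E,X)·P(X).

P(A|do(E)): backdoor, adjust for {X}.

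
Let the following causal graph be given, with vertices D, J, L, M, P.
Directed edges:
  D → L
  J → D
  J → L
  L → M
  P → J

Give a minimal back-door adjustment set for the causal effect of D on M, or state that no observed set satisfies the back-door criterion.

D→M: minimal back-door set {J}.

desc(D)\{D}={L,M}; candidates ⊆ {J,P}.
size 0: {}; under {} D still reaches {J,L,M,P} ∋ M.
{J}: D⊥M given {J} in G with D→· removed — back-door holds.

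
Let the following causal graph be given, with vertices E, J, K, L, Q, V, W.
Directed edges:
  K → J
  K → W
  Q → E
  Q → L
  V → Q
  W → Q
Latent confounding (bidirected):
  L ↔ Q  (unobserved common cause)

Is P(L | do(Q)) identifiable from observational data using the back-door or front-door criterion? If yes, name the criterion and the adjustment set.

P(L|do(Q)): not identifiable (no BD/FD set).

desc(Q)\{Q}={E,L}; candidates ⊆ {J,K,V,W}.
Q↔L: latent back-door arc(s) into Q.
size 0: {}; under {} Q still reaches {J,K,L,V,W} ∋ L.
size 1: {J}, {K}, {V} …(+1); under {J} Q still reaches {K,L,V,W} ∋ L.
size 2: {J,K}, {J,V}, {J,W} …(+3); under {J,K} Q still reaches {L,V,W} ∋ L.
Q↔L cannot be blocked by any observed set — no back-door set.
No mediator lies on a directed Q→…→L path.
Neither criterion identifies P(L|do(Q)) in this graph.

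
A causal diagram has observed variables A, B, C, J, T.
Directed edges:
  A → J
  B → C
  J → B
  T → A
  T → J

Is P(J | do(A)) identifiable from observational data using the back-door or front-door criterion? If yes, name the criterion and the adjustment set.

desc(A)\{A}={B,C,J}; candidates ⊆ {T}.
size 0: {}; under {} A still reaches {B,C,J,T} ∋ J.
{T}: A⊥J given {T} in G with A→· removed — back-door holds.
P(J|do(A)) = Σ_{T} P(J|A,T)·P(T).

P(J|do(A)): backdoor, adjust for {T}.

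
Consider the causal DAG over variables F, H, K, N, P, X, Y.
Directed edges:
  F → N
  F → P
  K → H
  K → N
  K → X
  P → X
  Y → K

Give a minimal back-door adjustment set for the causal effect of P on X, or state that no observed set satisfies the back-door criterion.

desc(P)\{P}={X}; candidates ⊆ {F,H,K,N,Y}.
∅: P⊥X given ∅ in G with P→· removed — back-door holds.

P→X: minimal back-door set ∅.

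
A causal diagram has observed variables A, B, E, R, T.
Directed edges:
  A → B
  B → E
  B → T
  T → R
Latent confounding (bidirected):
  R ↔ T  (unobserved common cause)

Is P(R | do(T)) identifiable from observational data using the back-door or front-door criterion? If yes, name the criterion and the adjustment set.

P(R|do(T)): not identifiable (no BD/FD set).

desc(T)\{T}={R}; candidates ⊆ {A,B,E}.
T↔R: latent back-door arc(s) into T.
size 0: {}; under {} T still reaches {A,B,E,R} ∋ R.
size 1: {A}, {B}, {E}; under {A} T still reaches {B,E,R} ∋ R.
size 2: {A,B}, {A,E}, {B,E}; under {A,B} T still reaches {R} ∋ R.
T↔R cannot be blocked by any observed set — no back-door set.
No mediator lies on a directed T→…→R path.
Neither criterion identifies P(R|do(T)) in this graph.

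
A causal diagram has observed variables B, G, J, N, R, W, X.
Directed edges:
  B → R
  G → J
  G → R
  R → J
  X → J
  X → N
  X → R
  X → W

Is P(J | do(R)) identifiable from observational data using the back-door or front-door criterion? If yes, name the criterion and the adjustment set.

desc(R)\{R}={J}; candidates ⊆ {B,G,N,W,X}.
size 0: {}; under {} R still reaches {B,G,J,N,W,X} ∋ J.
size 1: {B}, {G}, {N} …(+2); under {B} R still reaches {G,J,N,W,X} ∋ J.
{G,X}: R⊥J given {G,X} in G with R→· removed — back-door holds.
P(J|do(R)) = Σ_{G,X} P(J|R,G,X)·P(G,X).

P(J|do(R)): backdoor, adjust for {G, X}.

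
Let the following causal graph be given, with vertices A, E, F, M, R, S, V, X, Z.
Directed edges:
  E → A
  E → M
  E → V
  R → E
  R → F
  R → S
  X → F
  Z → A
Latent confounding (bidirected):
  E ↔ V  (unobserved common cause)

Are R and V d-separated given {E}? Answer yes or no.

Bayes-Ball from R | {E} reaches {F,S,V}.
V ∈ reach(R|{E}) ⇒ R ⊥̸ V | {E}.

No — R and V are d-connected given {E}.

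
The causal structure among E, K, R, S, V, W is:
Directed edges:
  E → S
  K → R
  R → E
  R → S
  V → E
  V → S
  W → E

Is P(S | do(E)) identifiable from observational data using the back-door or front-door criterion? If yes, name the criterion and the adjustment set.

desc(E)\{E}={S}; candidates ⊆ {K,R,V,W}.
size 0: {}; under {} E still reaches {K,R,S,V,W} ∋ S.
size 1: {K}, {R}, {V} …(+1); under {K} E still reaches {R,S,V,W} ∋ S.
{R,V}: E⊥S given {R,V} in G with E→· removed — back-door holds.
P(S|do(E)) = Σ_{R,V} P(S|E,R,V)·P(R,V).

P(S|do(E)): backdoor, adjust for {R, V}.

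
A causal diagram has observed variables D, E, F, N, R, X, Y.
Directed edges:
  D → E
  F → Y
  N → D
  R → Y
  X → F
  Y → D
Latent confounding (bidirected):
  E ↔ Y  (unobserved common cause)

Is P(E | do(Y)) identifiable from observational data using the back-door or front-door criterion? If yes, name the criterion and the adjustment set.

desc(Y)\{Y}={D,E}; candidates ⊆ {F,N,R,X}.
Y↔E: latent back-door arc(s) into Y.
size 0: {}; under {} Y still reaches {E,F,R,X} ∋ E.
size 1: {F}, {N}, {R} …(+1); under {F} Y still reaches {E,R} ∋ E.
size 2: {F,N}, {F,R}, {F,X} …(+3); under {F,N} Y still reaches {E,R} ∋ E.
Y↔E cannot be blocked by any observed set — no back-door set.
{D}: (i) intercepts every directed Y→E path; (ii) no back-door Y→{D}; (iii) {Y} blocks every back-door {D}→E. Front-door holds.
P(E|do(Y)) = Σ_{D} P(D|Y) Σ_{Y'} P(E|D,Y')P(Y').

P(E|do(Y)): frontdoor, adjust for {D}.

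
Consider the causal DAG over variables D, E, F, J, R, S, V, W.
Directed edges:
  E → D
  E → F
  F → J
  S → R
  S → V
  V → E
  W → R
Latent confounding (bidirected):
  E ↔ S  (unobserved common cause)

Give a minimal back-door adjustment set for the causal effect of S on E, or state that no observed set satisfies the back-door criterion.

desc(S)\{S}={D,E,F,J,R,V}; candidates ⊆ {W}.
S↔E: latent back-door arc(s) into S.
size 0: {}; under {} S still reaches {D,E,F,J} ∋ E.
size 1: {W}; under {W} S still reaches {D,E,F,J} ∋ E.
S↔E cannot be blocked by any observed set — no back-door set.

S→E: no observed back-door set.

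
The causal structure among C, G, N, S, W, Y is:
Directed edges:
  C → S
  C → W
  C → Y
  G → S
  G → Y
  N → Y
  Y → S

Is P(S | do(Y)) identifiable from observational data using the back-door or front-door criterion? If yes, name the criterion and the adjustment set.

desc(Y)\{Y}={S}; candidates ⊆ {C,G,N,W}.
size 0: {}; under {} Y still reaches {C,G,N,S,W} ∋ S.
size 1: {C}, {G}, {N} …(+1); under {C} Y still reaches {G,N,S} ∋ S.
{C,G}: Y⊥S given {C,G} in G with Y→· removed — back-door holds.
P(S|do(Y)) = Σ_{C,G} P(S|Y,C,G)·P(C,G).

P(S|do(Y)): backdoor, adjust for {C, G}.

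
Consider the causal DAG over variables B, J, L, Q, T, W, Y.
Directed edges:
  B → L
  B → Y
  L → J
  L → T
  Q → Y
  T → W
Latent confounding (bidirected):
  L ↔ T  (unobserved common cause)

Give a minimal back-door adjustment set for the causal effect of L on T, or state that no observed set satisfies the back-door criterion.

L→T: no observed back-door set.

desc(L)\{L}={J,T,W}; candidates ⊆ {B,Q,Y}.
L↔T: latent back-door arc(s) into L.
size 0: {}; under {} L still reaches {B,T,W,Y} ∋ T.
size 1: {B}, {Q}, {Y}; under {B} L still reaches {T,W} ∋ T.
size 2: {B,Q}, {B,Y}, {Q,Y}; under {B,Q} L still reaches {T,W} ∋ T.
L↔T cannot be blocked by any observed set — no back-door set.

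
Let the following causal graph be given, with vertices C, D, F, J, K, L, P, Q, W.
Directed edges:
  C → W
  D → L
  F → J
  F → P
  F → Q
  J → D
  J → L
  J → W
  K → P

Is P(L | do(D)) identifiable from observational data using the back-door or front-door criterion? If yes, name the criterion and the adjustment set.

desc(D)\{D}={L}; candidates ⊆ {C,F,J,K,P,Q,W}.
size 0: {}; under {} D still reaches {F,J,L,P,Q,W} ∋ L.
{J}: D⊥L given {J} in G with D→· removed — back-door holds.
P(L|do(D)) = Σ_{J} P(L|D,J)·P(J).

P(L|do(D)): backdoor, adjust for {J}.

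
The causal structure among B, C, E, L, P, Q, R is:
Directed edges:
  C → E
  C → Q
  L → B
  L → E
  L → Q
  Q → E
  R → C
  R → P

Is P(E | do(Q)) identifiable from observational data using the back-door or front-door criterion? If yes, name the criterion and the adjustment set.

desc(Q)\{Q}={E}; candidates ⊆ {B,C,L,P,R}.
size 0: {}; under {} Q still reaches {B,C,E,L,P,R} ∋ E.
size 1: {B}, {C}, {L} …(+2); under {B} Q still reaches {C,E,L,P,R} ∋ E.
{C,L}: Q⊥E given {C,L} in G with Q→· removed — back-door holds.
P(E|do(Q)) = Σ_{C,L} P(E|Q,C,L)·P(C,L).

P(E|do(Q)): backdoor, adjust for {C, L}.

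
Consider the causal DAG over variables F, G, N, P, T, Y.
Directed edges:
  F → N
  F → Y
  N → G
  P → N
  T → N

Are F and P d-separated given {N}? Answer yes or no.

Bayes-Ball from F | {N} reaches {P,T,Y}.
P ∈ reach(F|{N}) ⇒ F ⊥̸ P | {N}.

No — F and P are d-connected given {N}.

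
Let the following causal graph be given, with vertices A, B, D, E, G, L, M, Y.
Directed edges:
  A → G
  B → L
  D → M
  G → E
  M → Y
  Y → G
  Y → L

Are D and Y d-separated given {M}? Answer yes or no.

Bayes-Ball from D | {M} reaches ∅.
Y ∉ reach(D|{M}) ⇒ D ⊥ Y | {M}.

Yes — D ⊥ Y | {M}.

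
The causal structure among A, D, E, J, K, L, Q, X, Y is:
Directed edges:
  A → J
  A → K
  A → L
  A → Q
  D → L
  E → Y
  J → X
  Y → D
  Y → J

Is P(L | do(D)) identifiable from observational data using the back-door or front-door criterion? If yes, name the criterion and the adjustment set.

P(L|do(D)): backdoor, adjust for ∅.

desc(D)\{D}={L}; candidates ⊆ {A,E,J,K,Q,X,Y}.
∅: D⊥L given ∅ in G with D→· removed — back-door holds.
P(L|do(D)) = P(L|D) — no adjustment needed.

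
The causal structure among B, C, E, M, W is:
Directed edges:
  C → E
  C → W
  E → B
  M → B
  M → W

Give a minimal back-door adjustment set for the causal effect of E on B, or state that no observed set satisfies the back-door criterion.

desc(E)\{E}={B}; candidates ⊆ {C,M,W}.
∅: E⊥B given ∅ in G with E→· removed — back-door holds.

E→B: minimal back-door set ∅.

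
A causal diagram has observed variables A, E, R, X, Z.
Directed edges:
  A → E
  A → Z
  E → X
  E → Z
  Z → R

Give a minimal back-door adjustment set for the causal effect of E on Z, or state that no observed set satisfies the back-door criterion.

desc(E)\{E}={R,X,Z}; candidates ⊆ {A}.
size 0: {}; under {} E still reaches {A,R,Z} ∋ Z.
{A}: E⊥Z given {A} in G with E→· removed — back-door holds.

E→Z: minimal back-door set {A}.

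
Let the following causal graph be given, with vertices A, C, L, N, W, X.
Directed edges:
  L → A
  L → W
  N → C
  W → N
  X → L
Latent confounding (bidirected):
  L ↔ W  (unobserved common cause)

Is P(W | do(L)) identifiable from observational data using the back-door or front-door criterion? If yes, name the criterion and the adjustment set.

desc(L)\{L}={A,C,N,W}; candidates ⊆ {X}.
L↔W: latent back-door arc(s) into L.
size 0: {}; under {} L still reaches {C,N,W,X} ∋ W.
size 1: {X}; under {X} L still reaches {C,N,W} ∋ W.
L↔W cannot be blocked by any observed set — no back-door set.
No mediator lies on a directed L→…→W path.
Neither criterion identifies P(W|do(L)) in this graph.

P(W|do(L)): not identifiable (no BD/FD set).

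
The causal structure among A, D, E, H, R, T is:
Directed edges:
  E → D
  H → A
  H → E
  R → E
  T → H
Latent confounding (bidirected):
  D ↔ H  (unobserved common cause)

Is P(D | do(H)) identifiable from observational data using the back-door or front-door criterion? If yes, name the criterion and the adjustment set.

P(D|do(H)): frontdoor, adjust for {E}.

desc(H)\{H}={A,D,E}; candidates ⊆ {R,T}.
H↔D: latent back-door arc(s) into H.
size 0: {}; under {} H still reaches {D,T} ∋ D.
size 1: {R}, {T}; under {R} H still reaches {D,T} ∋ D.
size 2: {R,T}; under {R,T} H still reaches {D} ∋ D.
H↔D cannot be blocked by any observed set — no back-door set.
{E}: (i) intercepts every directed H→D path; (ii) no back-door H→{E}; (iii) {H} blocks every back-door {E}→D. Front-door holds.
P(D|do(H)) = Σ_{E} P(E|H) Σ_{H'} P(D|E,H')P(H').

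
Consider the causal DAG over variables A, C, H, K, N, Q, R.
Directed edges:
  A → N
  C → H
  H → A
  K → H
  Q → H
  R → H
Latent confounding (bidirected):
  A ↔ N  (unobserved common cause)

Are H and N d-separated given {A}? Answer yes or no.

Bayes-Ball from H | {A} reaches {C,K,N,Q,R}.
N ∈ reach(H|{A}) ⇒ H ⊥̸ N | {A}.

No — H and N are d-connected given {A}.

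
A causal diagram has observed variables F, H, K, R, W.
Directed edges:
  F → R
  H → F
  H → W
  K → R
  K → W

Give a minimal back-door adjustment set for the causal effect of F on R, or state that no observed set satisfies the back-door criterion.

F→R: minimal back-door set ∅.

desc(F)\{F}={R}; candidates ⊆ {H,K,W}.
∅: F⊥R given ∅ in G with F→· removed — back-door holds.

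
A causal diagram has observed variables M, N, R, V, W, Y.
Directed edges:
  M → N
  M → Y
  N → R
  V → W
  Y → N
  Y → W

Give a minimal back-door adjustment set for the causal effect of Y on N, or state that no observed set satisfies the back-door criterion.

Y→N: minimal back-door set {M}.

desc(Y)\{Y}={N,R,W}; candidates ⊆ {M,V}.
size 0: {}; under {} Y still reaches {M,N,R} ∋ N.
{M}: Y⊥N given {M} in G with Y→· removed — back-door holds.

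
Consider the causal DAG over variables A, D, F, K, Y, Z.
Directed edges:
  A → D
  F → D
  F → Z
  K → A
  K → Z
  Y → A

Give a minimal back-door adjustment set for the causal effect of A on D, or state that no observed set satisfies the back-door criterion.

desc(A)\{A}={D}; candidates ⊆ {F,K,Y,Z}.
∅: A⊥D given ∅ in G with A→· removed — back-door holds.

A→D: minimal back-door set ∅.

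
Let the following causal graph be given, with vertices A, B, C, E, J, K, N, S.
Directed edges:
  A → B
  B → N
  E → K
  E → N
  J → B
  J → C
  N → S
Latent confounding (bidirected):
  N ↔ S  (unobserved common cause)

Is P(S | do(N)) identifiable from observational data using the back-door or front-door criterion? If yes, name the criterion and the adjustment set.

P(S|do(N)): not identifiable (no BD/FD set).

desc(N)\{N}={S}; candidates ⊆ {A,B,C,E,J,K}.
N↔S: latent back-door arc(s) into N.
size 0: {}; under {} N still reaches {A,B,C,E,J,K,S} ∋ S.
size 1: {A}, {B}, {C} …(+3); under {A} N still reaches {B,C,E,J,K,S} ∋ S.
size 2: {A,B}, {A,C}, {A,E} …(+12); under {A,B} N still reaches {E,K,S} ∋ S.
N↔S cannot be blocked by any observed set — no back-door set.
No mediator lies on a directed N→…→S path.
Neither criterion identifies P(S|do(N)) in this graph.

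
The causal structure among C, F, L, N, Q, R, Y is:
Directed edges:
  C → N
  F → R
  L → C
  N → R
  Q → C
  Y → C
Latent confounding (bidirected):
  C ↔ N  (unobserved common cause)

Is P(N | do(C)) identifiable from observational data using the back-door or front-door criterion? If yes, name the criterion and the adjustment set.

P(N|do(C)): not identifiable (no BD/FD set).

desc(C)\{C}={N,R}; candidates ⊆ {F,L,Q,Y}.
C↔N: latent back-door arc(s) into C.
size 0: {}; under {} C still reaches {L,N,Q,R,Y} ∋ N.
size 1: {F}, {L}, {Q} …(+1); under {F} C still reaches {L,N,Q,R,Y} ∋ N.
size 2: {F,L}, {F,Q}, {F,Y} …(+3); under {F,L} C still reaches {N,Q,R,Y} ∋ N.
C↔N cannot be blocked by any observed set — no back-door set.
No mediator lies on a directed C→…→N path.
Neither criterion identifies P(N|do(C)) in this graph.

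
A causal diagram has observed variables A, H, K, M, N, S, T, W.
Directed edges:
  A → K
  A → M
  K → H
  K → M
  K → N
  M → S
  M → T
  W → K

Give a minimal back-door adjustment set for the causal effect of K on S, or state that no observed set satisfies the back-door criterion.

desc(K)\{K}={H,M,N,S,T}; candidates ⊆ {A,W}.
size 0: {}; under {} K still reaches {A,M,S,T,W} ∋ S.
{A}: K⊥S given {A} in G with K→· removed — back-door holds.

K→S: minimal back-door set {A}.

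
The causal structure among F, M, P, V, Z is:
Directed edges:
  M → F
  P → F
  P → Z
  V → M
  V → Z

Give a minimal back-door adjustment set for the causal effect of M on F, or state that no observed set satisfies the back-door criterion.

M→F: minimal back-door set ∅.

desc(M)\{M}={F}; candidates ⊆ {P,V,Z}.
∅: M⊥F given ∅ in G with M→· removed — back-door holds.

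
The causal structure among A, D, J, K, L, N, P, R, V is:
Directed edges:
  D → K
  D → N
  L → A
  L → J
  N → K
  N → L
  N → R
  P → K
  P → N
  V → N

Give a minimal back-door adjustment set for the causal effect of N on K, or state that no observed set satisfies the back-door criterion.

desc(N)\{N}={A,J,K,L,R}; candidates ⊆ {D,P,V}.
size 0: {}; under {} N still reaches {D,K,P,V} ∋ K.
size 1: {D}, {P}, {V}; under {D} N still reaches {K,P,V} ∋ K.
{D,P}: N⊥K given {D,P} in G with N→· removed — back-door holds.

N→K: minimal back-door set {D, P}.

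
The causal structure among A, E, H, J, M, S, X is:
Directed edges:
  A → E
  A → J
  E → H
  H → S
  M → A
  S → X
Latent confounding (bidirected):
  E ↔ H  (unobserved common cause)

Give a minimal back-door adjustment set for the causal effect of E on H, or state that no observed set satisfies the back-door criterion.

E→H: no observed back-door set.

desc(E)\{E}={H,S,X}; candidates ⊆ {A,J,M}.
E↔H: latent back-door arc(s) into E.
size 0: {}; under {} E still reaches {A,H,J,M,S,X} ∋ H.
size 1: {A}, {J}, {M}; under {A} E still reaches {H,S,X} ∋ H.
size 2: {A,J}, {A,M}, {J,M}; under {A,J} E still reaches {H,S,X} ∋ H.
E↔H cannot be blocked by any observed set — no back-door set.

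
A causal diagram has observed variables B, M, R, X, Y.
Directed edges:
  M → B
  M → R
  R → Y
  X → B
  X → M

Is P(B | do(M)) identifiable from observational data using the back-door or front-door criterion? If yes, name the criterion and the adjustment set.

P(B|do(M)): backdoor, adjust for {X}.

desc(M)\{M}={B,R,Y}; candidates ⊆ {X}.
size 0: {}; under {} M still reaches {B,X} ∋ B.
{X}: M⊥B given {X} in G with M→· removed — back-door holds.
P(B|do(M)) = Σ_{X} P(B|M,X)·P(X).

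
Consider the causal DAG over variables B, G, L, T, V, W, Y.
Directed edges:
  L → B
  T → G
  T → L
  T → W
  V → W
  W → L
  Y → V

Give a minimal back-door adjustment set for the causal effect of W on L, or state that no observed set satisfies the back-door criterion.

W→L: minimal back-door set {T}.

desc(W)\{W}={B,L}; candidates ⊆ {G,T,V,Y}.
size 0: {}; under {} W still reaches {B,G,L,T,V,Y} ∋ L.
{T}: W⊥L given {T} in G with W→· removed — back-door holds.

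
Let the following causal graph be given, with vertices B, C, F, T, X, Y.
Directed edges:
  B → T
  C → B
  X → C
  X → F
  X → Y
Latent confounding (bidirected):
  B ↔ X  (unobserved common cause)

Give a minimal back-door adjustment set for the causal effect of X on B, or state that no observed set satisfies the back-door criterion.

X→B: no observed back-door set.

desc(X)\{X}={B,C,F,T,Y}; candidates ⊆ {—}.
X↔B: latent back-door arc(s) into X.
size 0: {}; under {} X still reaches {B,T} ∋ B.
X↔B cannot be blocked by any observed set — no back-door set.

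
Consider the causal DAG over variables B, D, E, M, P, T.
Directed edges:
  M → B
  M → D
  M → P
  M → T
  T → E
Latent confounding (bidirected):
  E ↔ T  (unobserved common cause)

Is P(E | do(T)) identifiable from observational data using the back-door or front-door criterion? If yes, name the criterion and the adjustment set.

desc(T)\{T}={E}; candidates ⊆ {B,D,M,P}.
T↔E: latent back-door arc(s) into T.
size 0: {}; under {} T still reaches {B,D,E,M,P} ∋ E.
size 1: {B}, {D}, {M} …(+1); under {B} T still reaches {D,E,M,P} ∋ E.
size 2: {B,D}, {B,M}, {B,P} …(+3); under {B,D} T still reaches {E,M,P} ∋ E.
T↔E cannot be blocked by any observed set — no back-door set.
No mediator lies on a directed T→…→E path.
Neither criterion identifies P(E|do(T)) in this graph.

P(E|do(T)): not identifiable (no BD/FD set).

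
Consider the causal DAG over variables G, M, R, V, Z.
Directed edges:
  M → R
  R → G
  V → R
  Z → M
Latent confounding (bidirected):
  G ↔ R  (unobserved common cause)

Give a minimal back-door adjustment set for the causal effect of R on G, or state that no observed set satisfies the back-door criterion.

R→G: no observed back-door set.

desc(R)\{R}={G}; candidates ⊆ {M,V,Z}.
R↔G: latent back-door arc(s) into R.
size 0: {}; under {} R still reaches {G,M,V,Z} ∋ G.
size 1: {M}, {V}, {Z}; under {M} R still reaches {G,V} ∋ G.
size 2: {M,V}, {M,Z}, {V,Z}; under {M,V} R still reaches {G} ∋ G.
R↔G cannot be blocked by any observed set — no back-door set.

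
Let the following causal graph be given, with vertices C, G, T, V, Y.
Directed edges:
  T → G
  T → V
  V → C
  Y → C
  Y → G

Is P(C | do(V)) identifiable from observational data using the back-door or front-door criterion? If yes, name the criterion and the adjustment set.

desc(V)\{V}={C}; candidates ⊆ {G,T,Y}.
∅: V⊥C given ∅ in G with V→· removed — back-door holds.
P(C|do(V)) = P(C|V) — no adjustment needed.

P(C|do(V)): backdoor, adjust for ∅.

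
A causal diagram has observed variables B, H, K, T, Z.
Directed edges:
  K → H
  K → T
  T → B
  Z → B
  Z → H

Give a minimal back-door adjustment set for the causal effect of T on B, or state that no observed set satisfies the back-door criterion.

desc(T)\{T}={B}; candidates ⊆ {H,K,Z}.
∅: T⊥B given ∅ in G with T→· removed — back-door holds.

T→B: minimal back-door set ∅.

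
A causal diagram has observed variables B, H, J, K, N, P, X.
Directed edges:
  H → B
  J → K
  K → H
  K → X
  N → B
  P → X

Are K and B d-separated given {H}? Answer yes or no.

Yes — K ⊥ B | {H}.

Bayes-Ball from K | {H} reaches {J,X}.
B ∉ reach(K|{H}) ⇒ K ⊥ B | {H}.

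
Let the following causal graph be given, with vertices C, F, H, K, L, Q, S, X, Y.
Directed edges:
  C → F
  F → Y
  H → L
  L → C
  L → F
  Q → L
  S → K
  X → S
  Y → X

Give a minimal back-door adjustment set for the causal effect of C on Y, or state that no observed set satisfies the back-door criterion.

C→Y: minimal back-door set {L}.

desc(C)\{C}={F,K,S,X,Y}; candidates ⊆ {H,L,Q}.
size 0: {}; under {} C still reaches {F,H,K,L,Q,S,X,Y} ∋ Y.
{L}: C⊥Y given {L} in G with C→· removed — back-door holds.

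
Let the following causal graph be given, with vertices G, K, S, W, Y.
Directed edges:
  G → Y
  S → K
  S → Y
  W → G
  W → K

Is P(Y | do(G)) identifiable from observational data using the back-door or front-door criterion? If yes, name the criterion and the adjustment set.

P(Y|do(G)): backdoor, adjust for ∅.

desc(G)\{G}={Y}; candidates ⊆ {K,S,W}.
∅: G⊥Y given ∅ in G with G→· removed — back-door holds.
P(Y|do(G)) = P(Y|G) — no adjustment needed.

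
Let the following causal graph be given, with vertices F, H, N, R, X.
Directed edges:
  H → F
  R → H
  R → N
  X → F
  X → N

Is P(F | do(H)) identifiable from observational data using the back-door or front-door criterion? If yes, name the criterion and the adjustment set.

desc(H)\{H}={F}; candidates ⊆ {N,R,X}.
∅: H⊥F given ∅ in G with H→· removed — back-door holds.
P(F|do(H)) = P(F|H) — no adjustment needed.

P(F|do(H)): backdoor, adjust for ∅.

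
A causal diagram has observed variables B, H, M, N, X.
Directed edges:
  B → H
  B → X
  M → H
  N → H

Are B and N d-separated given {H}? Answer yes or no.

Bayes-Ball from B | {H} reaches {M,N,X}.
N ∈ reach(B|{H}) ⇒ B ⊥̸ N | {H}.

No — B and N are d-connected given {H}.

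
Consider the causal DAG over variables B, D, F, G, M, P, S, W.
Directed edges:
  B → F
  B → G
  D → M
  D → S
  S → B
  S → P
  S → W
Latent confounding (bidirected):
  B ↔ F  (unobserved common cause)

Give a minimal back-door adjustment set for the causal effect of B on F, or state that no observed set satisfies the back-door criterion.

B→F: no observed back-door set.

desc(B)\{B}={F,G}; candidates ⊆ {D,M,P,S,W}.
B↔F: latent back-door arc(s) into B.
size 0: {}; under {} B still reaches {D,F,M,P,S,W} ∋ F.
size 1: {D}, {M}, {P} …(+2); under {D} B still reaches {F,P,S,W} ∋ F.
size 2: {D,M}, {D,P}, {D,S} …(+7); under {D,M} B still reaches {F,P,S,W} ∋ F.
B↔F cannot be blocked by any observed set — no back-door set.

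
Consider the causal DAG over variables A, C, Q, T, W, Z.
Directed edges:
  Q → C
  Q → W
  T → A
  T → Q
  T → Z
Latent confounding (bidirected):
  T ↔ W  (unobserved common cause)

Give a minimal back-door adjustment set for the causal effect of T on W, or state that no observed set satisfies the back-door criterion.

desc(T)\{T}={A,C,Q,W,Z}; candidates ⊆ {—}.
T↔W: latent back-door arc(s) into T.
size 0: {}; under {} T still reaches {W} ∋ W.
T↔W cannot be blocked by any observed set — no back-door set.

T→W: no observed back-door set.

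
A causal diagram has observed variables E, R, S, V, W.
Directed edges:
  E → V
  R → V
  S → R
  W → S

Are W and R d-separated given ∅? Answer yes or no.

Bayes-Ball from W | ∅ reaches {R,S,V}.
R ∈ reach(W|∅) ⇒ W ⊥̸ R | ∅.

No — W and R are d-connected given ∅.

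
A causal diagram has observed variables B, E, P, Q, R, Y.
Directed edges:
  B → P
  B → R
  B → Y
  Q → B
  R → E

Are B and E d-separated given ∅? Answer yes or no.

Bayes-Ball from B | ∅ reaches {E,P,Q,R,Y}.
E ∈ reach(B|∅) ⇒ B ⊥̸ E | ∅.

No — B and E are d-connected given ∅.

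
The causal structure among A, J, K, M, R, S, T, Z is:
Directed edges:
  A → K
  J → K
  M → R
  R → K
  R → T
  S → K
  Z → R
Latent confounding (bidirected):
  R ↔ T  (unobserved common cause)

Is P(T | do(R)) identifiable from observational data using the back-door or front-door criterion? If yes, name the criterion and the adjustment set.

P(T|do(R)): not identifiable (no BD/FD set).

desc(R)\{R}={K,T}; candidates ⊆ {A,J,M,S,Z}.
R↔T: latent back-door arc(s) into R.
size 0: {}; under {} R still reaches {M,T,Z} ∋ T.
size 1: {A}, {J}, {M} …(+2); under {A} R still reaches {M,T,Z} ∋ T.
size 2: {A,J}, {A,M}, {A,S} …(+7); under {A,J} R still reaches {M,T,Z} ∋ T.
R↔T cannot be blocked by any observed set — no back-door set.
No mediator lies on a directed R→…→T path.
Neither criterion identifies P(T|do(R)) in this graph.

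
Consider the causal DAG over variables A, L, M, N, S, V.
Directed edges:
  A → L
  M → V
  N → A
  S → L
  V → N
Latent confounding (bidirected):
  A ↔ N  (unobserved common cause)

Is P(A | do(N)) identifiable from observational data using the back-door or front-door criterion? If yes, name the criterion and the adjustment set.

P(A|do(N)): not identifiable (no BD/FD set).

desc(N)\{N}={A,L}; candidates ⊆ {M,S,V}.
N↔A: latent back-door arc(s) into N.
size 0: {}; under {} N still reaches {A,L,M,V} ∋ A.
size 1: {M}, {S}, {V}; under {M} N still reaches {A,L,V} ∋ A.
size 2: {M,S}, {M,V}, {S,V}; under {M,S} N still reaches {A,L,V} ∋ A.
N↔A cannot be blocked by any observed set — no back-door set.
No mediator lies on a directed N→…→A path.
Neither criterion identifies P(A|do(N)) in this graph.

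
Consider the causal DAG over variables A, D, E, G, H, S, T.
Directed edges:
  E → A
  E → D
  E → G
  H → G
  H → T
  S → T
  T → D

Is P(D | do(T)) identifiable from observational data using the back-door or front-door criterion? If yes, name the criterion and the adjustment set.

P(D|do(T)): backdoor, adjust for ∅.

desc(T)\{T}={D}; candidates ⊆ {A,E,G,H,S}.
∅: T⊥D given ∅ in G with T→· removed — back-door holds.
P(D|do(T)) = P(D|T) — no adjustment needed.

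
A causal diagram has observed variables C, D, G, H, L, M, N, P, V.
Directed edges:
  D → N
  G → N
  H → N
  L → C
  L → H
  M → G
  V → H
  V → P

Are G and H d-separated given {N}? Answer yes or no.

Bayes-Ball from G | {N} reaches {C,D,H,L,M,P,V}.
H ∈ reach(G|{N}) ⇒ G ⊥̸ H | {N}.

No — G and H are d-connected given {N}.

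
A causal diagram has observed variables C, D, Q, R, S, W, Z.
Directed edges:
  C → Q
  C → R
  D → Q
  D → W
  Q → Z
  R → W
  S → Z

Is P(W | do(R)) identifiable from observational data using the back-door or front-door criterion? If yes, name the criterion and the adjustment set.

P(W|do(R)): backdoor, adjust for ∅.

desc(R)\{R}={W}; candidates ⊆ {C,D,Q,S,Z}.
∅: R⊥W given ∅ in G with R→· removed — back-door holds.
P(W|do(R)) = P(W|R) — no adjustment needed.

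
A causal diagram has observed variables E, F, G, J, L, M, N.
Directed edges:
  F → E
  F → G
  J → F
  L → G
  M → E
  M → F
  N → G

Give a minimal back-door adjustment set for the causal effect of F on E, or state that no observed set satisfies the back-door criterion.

desc(F)\{F}={E,G}; candidates ⊆ {J,L,M,N}.
size 0: {}; under {} F still reaches {E,J,M} ∋ E.
{M}: F⊥E given {M} in G with F→· removed — back-door holds.

F→E: minimal back-door set {M}.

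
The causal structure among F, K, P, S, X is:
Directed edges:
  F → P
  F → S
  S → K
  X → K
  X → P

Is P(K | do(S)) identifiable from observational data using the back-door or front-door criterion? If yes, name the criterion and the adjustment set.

P(K|do(S)): backdoor, adjust for ∅.

desc(S)\{S}={K}; candidates ⊆ {F,P,X}.
∅: S⊥K given ∅ in G with S→· removed — back-door holds.
P(K|do(S)) = P(K|S) — no adjustment needed.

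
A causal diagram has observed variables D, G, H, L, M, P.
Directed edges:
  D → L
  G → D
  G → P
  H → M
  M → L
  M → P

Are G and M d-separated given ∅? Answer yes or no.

Yes — G ⊥ M | ∅.

Bayes-Ball from G | ∅ reaches {D,L,P}.
M ∉ reach(G|∅) ⇒ G ⊥ M | ∅.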